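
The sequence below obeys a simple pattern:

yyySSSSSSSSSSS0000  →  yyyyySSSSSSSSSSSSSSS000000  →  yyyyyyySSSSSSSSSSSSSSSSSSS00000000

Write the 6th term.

yyyyyyyyyyyyySSSSSSSSSSSSSSSSSSSSSSSSSSSSSSS00000000000000

Term n consists of 2n-1 y's, followed by 4n+3 S's, followed by 2n 0's, where the shown terms are n = 2, 3, 4.
For term 6, n = 7, so the run lengths are 13, 31, 14.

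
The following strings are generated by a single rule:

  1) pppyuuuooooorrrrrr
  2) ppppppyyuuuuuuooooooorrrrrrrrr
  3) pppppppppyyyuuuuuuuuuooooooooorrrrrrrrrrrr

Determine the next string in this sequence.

ppppppppppppyyyyuuuuuuuuuuuuooooooooooorrrrrrrrrrrrrrr

Reading off run lengths: p runs 3, 6, 9; y runs 1, 2, 3; u runs 3, 6, 9; o runs 5, 7, 9; r runs 6, 9, 12 — each is linear in n (n = 1, 2, …).
At n = 4 the blocks have lengths 12, 4, 12, 11, 15.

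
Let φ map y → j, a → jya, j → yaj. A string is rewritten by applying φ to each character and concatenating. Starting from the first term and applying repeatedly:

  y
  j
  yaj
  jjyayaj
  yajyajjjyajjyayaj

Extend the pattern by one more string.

Applying the rule to each of the 17 symbols of yajyajjjyajjyayaj gives the pieces j jya yaj j jya yaj yaj yaj j jya yaj yaj j jya j jya yaj, which concatenate to the answer.

jjyayajjjyayajyajyajjjyayajyajjjyajjyayaj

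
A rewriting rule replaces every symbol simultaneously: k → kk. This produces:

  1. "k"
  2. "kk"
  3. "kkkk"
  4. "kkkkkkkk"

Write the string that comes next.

Apply φ to kkkkkkkk symbol by symbol: k→kk, k→kk, k→kk, k→kk, k→kk, k→kk, k→kk, k→kk; joined: kk kk kk kk kk kk kk kk.

kkkkkkkkkkkkkkkk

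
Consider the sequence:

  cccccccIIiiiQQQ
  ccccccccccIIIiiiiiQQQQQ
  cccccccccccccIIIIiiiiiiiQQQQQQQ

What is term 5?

Reading off run lengths: c runs 7, 10, 13; I runs 2, 3, 4; i runs 3, 5, 7; Q runs 3, 5, 7 — each is linear in n, where the shown terms are n = 2, 3, 4.
At n = 6 the blocks have lengths 19, 6, 11, 11.

cccccccccccccccccccIIIIIIiiiiiiiiiiiQQQQQQQQQQQ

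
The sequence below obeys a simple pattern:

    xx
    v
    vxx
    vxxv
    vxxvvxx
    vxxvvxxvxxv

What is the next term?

From term 3 onward, concatenate the last term with the second-to-last: v·xx = vxx, vxx·v = vxxv, …
Continuing: vxxvvxxvxxv · vxxvvxx gives term 7.

vxxvvxxvxxvvxxvvxx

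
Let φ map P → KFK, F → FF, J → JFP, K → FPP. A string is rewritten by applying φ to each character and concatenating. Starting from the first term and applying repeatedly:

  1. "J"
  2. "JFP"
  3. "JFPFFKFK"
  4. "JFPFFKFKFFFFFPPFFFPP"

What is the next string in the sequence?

JFPFFKFKFFFFFPPFFFPPFFFFFFFFFFKFKKFKFFFFFFKFKKFK

Replace each of the 20 characters of JFPFFKFKFFFFFPPFFFPP in place — JFP FF KFK FF FF FPP FF FPP FF FF FF FF FF KFK KFK FF FF FF KFK KFK — and concatenate.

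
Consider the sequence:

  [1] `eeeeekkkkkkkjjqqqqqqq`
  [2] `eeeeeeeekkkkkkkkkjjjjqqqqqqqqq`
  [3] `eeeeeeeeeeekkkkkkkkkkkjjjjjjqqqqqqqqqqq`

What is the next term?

Each string has the form e^{3n-1} k^{2n+3} j^{2n-2} q^{2n+3}, where the shown terms are n = 2, 3, 4.
For the next term, n = 5, so the run lengths are 14, 13, 8, 13.

eeeeeeeeeeeeeekkkkkkkkkkkkkjjjjjjjjqqqqqqqqqqqqq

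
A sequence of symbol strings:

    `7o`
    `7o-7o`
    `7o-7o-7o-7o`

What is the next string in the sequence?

7o-7o-7o-7o-7o-7o-7o-7o

s(k+1) = s(k)·-·s(k) — each term doubles the last with '-' between the halves.
One more doubling of 7o-7o-7o-7o gives the answer.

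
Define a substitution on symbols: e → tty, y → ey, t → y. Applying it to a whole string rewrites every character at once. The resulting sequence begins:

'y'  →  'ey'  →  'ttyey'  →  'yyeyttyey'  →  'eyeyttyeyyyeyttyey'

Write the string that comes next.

ttyeyttyeyyyeyttyeyeyeyttyeyyyeyttyey

Replace each of the 18 characters of eyeyttyeyyyeyttyey in place — tty ey tty ey y y ey tty ey ey ey tty ey y y ey tty ey — and concatenate.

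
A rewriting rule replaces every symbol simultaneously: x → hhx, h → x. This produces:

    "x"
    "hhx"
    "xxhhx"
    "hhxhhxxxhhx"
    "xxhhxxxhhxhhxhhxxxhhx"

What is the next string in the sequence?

Rewriting the 21 symbols of xxhhxxxhhxhhxhhxxxhhx one by one yields hhx hhx x x hhx hhx hhx x x hhx x x hhx x x hhx hhx hhx x x hhx; concatenated:

hhxhhxxxhhxhhxhhxxxhhxxxhhxxxhhxhhxhhxxxhhx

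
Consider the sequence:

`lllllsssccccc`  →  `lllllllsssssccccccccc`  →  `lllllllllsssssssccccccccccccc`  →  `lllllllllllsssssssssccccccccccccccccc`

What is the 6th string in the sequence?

Each string has the form l^{2n+3} s^{2n+1} c^{4n+1} (n = 1, 2, …).
For term 6, n = 6, so the run lengths are 15, 13, 25.

lllllllllllllllsssssssssssssccccccccccccccccccccccccc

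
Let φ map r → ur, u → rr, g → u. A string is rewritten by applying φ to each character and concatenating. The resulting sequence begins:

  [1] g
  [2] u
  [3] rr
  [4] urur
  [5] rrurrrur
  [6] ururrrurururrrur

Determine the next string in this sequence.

Rewriting the 16 symbols of ururrrurururrrur one by one yields rr ur rr ur ur ur rr ur rr ur rr ur ur ur rr ur; concatenated:

rrurrrurururrrurrrurrrurururrrur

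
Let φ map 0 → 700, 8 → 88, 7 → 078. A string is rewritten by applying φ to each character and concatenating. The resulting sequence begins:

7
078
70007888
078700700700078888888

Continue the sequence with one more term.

7000788807870070007870070007870070070007888888888888888

Replace each of the 21 characters of 078700700700078888888 in place — 700 078 88 078 700 700 078 700 700 078 700 700 700 078 88 88 88 88 88 88 88 — and concatenate.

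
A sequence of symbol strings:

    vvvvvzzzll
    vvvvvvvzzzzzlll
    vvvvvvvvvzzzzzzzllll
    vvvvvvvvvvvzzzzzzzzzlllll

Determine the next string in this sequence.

vvvvvvvvvvvvvzzzzzzzzzzzllllll

Each string has the form v^{2n+1} z^{2n-1} l^{n}, where the shown terms are n = 2, 3, 4, 5.
For the next term, n = 6, so the run lengths are 13, 11, 6.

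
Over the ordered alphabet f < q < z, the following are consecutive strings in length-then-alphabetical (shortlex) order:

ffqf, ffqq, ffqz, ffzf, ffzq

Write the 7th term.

fqff

Advancing 2 positions from ffzq through ffzq → ffzz reaches term 7.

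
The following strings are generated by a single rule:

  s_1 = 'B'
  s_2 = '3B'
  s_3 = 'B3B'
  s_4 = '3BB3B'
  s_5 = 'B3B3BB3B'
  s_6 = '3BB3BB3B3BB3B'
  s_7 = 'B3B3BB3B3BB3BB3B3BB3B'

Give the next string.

From term 3 onward, concatenate the second-to-last term with the last: B·3B = B3B, 3B·B3B = 3BB3B, …
The next term joins 3BB3BB3B3BB3B and B3B3BB3B3BB3BB3B3BB3B.

3BB3BB3B3BB3BB3B3BB3B3BB3BB3B3BB3B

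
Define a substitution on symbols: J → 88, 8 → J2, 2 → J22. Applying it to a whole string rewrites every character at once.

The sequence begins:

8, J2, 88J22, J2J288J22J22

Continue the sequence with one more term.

88J2288J22J2J288J22J2288J22J22

Rewriting each symbol of J2J288J22J22: J→88, 2→J22, J→88, 2→J22, 8→J2, 8→J2, J→88, 2→J22, 2→J22, J→88, 2→J22, 2→J22, which concatenates to 88 J22 88 J22 J2 J2 88 J22 J22 88 J22 J22.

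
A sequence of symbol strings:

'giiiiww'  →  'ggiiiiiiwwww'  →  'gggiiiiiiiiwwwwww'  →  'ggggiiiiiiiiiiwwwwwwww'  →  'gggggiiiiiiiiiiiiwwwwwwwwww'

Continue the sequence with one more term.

Each string has the form g^{n} i^{2n+2} w^{2n} (n = 1, 2, …).
Setting n = 6 gives 6, 14, 12 characters in each block.

ggggggiiiiiiiiiiiiiiwwwwwwwwwwww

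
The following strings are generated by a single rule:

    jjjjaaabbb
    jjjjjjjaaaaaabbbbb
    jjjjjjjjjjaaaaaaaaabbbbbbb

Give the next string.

jjjjjjjjjjjjjaaaaaaaaaaaabbbbbbbbb

Reading off run lengths: j runs 4, 7, 10; a runs 3, 6, 9; b runs 3, 5, 7 — each is linear in n (n = 1, 2, …).
At n = 4 the blocks have lengths 13, 12, 9.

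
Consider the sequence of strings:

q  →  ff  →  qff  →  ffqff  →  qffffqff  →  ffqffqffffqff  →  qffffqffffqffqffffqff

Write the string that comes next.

From term 3 onward, concatenate the second-to-last term with the last: q·ff = qff, ff·qff = ffqff, …
So term 8 is ffqffqffffqff·qffffqffffqffqffffqff.

ffqffqffffqffqffffqffffqffqffffqff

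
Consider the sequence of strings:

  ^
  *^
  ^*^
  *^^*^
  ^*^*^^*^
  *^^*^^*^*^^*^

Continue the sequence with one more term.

^*^*^^*^*^^*^^*^*^^*^

This is a Fibonacci-style word recurrence s(k) = s(k−2)·s(k−1): e.g. ^·*^ = ^*^.
Continuing: ^*^*^^*^ · *^^*^^*^*^^*^ gives term 7.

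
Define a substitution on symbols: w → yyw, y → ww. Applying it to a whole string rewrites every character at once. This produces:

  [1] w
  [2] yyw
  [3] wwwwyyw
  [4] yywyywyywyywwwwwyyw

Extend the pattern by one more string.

Applying the rule to each of the 19 symbols of yywyywyywyywwwwwyyw gives the pieces ww ww yyw ww ww yyw ww ww yyw ww ww yyw yyw yyw yyw yyw ww ww yyw, which concatenate to the answer.

wwwwyywwwwwyywwwwwyywwwwwyywyywyywyywyywwwwwyyw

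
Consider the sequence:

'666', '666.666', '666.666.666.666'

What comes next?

666.666.666.666.666.666.666.666

Every step duplicates the string with '.' between the halves.
One more doubling of 666.666.666.666 gives the answer.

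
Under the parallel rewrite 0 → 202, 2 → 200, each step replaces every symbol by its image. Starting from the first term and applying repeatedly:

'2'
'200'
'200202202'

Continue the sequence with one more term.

200202202200202200200202200

Expanding 200202202: 2→200, 0→202, 0→202, 2→200, 0→202, 2→200, 2→200, 0→202, 2→200. Concatenated: 200 202 202 200 202 200 200 202 200.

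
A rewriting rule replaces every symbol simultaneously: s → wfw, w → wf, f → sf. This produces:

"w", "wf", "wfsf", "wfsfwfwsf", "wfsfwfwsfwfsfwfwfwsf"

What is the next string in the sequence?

Rewriting the 20 symbols of wfsfwfwsfwfsfwfwfwsf one by one yields wf sf wfw sf wf sf wf wfw sf wf sf wfw sf wf sf wf sf wf wfw sf; concatenated:

wfsfwfwsfwfsfwfwfwsfwfsfwfwsfwfsfwfsfwfwfwsf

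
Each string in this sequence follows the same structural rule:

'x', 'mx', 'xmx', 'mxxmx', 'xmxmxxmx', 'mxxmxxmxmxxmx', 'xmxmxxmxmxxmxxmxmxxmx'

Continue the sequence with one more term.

mxxmxxmxmxxmxxmxmxxmxmxxmxxmxmxxmx

This is a Fibonacci-style word recurrence s(k) = s(k−2)·s(k−1): e.g. x·mx = xmx.
Continuing: mxxmxxmxmxxmx · xmxmxxmxmxxmxxmxmxxmx gives term 8.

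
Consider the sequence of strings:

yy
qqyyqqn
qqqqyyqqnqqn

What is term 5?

qqqqqqqqyyqqnqqnqqnqqn

s(k+1) = qq·s(k)·qqn, so each term gains qq as a prefix and qqn as a suffix.
From qqqqyyqqnqqn, 2 further steps: qqqqyyqqnqqn → qqqqqqyyqqnqqnqqn → (answer).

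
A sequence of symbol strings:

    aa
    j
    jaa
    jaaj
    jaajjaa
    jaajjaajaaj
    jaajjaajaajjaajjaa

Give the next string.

jaajjaajaajjaajjaajaajjaajaaj

This is a Fibonacci-style word recurrence s(k) = s(k−1)·s(k−2): e.g. j·aa = jaa.
Continuing: jaajjaajaajjaajjaa · jaajjaajaaj gives term 8.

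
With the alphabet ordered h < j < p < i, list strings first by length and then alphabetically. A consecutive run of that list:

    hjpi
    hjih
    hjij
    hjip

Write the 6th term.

Advancing 2 positions from hjip through hjip → hjii reaches term 6.

hphh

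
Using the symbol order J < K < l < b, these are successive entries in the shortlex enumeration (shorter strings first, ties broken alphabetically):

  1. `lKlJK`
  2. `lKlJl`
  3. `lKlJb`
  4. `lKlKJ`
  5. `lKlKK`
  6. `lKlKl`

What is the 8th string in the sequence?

Continuing the enumeration 2 steps past lKlKl: lKlKl → lKlKb → (answer).

lKllJ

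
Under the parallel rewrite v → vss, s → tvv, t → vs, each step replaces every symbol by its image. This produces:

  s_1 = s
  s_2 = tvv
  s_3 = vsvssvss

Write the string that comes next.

vsstvvvsstvvtvvvsstvvtvv

Rewriting each symbol of vsvssvss: v→vss, s→tvv, v→vss, s→tvv, s→tvv, v→vss, s→tvv, s→tvv, which concatenates to vss tvv vss tvv tvv vss tvv tvv.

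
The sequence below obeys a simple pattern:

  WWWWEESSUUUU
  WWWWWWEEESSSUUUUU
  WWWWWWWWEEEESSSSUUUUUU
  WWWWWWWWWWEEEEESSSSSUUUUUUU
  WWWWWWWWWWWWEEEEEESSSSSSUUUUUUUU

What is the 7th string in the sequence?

WWWWWWWWWWWWWWWWEEEEEEEESSSSSSSSUUUUUUUUUU

The n-th term is 2n W's then n E's then n S's then n+2 U's, where the shown terms are n = 2, 3, 4, 5, 6.
For term 7, n = 8, so the run lengths are 16, 8, 8, 10.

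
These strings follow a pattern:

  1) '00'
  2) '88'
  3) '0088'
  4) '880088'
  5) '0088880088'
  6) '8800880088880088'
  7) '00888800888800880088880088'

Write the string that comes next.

From term 3 onward, concatenate the second-to-last term with the last: 00·88 = 0088, 88·0088 = 880088, …
So term 8 is 8800880088880088·00888800888800880088880088.

880088008888008800888800888800880088880088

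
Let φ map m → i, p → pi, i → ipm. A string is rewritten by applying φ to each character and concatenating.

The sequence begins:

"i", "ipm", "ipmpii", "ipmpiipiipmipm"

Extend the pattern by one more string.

ipmpiipiipmipmpiipmipmpiiipmpii

φ(ipmpiipiipmipm) expands symbol-by-symbol to ipm pi i pi ipm ipm pi ipm ipm pi i ipm pi i; joining the 14 pieces gives the next term.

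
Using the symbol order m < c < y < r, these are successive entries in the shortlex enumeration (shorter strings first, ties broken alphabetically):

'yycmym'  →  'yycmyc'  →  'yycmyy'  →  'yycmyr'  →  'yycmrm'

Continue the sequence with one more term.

Find the rightmost character of yycmrm below r, bump it to the next letter, and reset everything to its right to m.

yycmrc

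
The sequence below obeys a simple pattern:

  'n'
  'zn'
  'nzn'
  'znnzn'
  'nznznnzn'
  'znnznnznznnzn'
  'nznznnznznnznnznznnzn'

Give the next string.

This is a Fibonacci-style word recurrence s(k) = s(k−2)·s(k−1): e.g. n·zn = nzn.
Continuing: znnznnznznnzn · nznznnznznnznnznznnzn gives term 8.

znnznnznznnznnznznnznznnznnznznnzn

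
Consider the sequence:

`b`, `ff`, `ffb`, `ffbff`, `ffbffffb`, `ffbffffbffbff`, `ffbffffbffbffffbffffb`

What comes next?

ffbffffbffbffffbffffbffbffffbffbff

This is a Fibonacci-style word recurrence s(k) = s(k−1)·s(k−2): e.g. ff·b = ffb.
Continuing: ffbffffbffbffffbffffb · ffbffffbffbff gives term 8.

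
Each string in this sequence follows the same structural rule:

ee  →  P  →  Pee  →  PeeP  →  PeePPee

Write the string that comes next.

From term 3 onward, concatenate the last term with the second-to-last: P·ee = Pee, Pee·P = PeeP, …
The next term joins PeePPee and PeeP.

PeePPeePeeP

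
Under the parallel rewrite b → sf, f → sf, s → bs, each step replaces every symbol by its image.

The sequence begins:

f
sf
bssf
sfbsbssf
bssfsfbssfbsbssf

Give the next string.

Rewriting the 16 symbols of bssfsfbssfbsbssf one by one yields sf bs bs sf bs sf sf bs bs sf sf bs sf bs bs sf; concatenated:

sfbsbssfbssfsfbsbssfsfbssfbsbssf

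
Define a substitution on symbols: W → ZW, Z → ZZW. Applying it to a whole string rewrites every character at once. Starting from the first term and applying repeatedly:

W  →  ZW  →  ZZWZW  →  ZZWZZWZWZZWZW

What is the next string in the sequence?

φ(ZZWZZWZWZZWZW) expands symbol-by-symbol to ZZW ZZW ZW ZZW ZZW ZW ZZW ZW ZZW ZZW ZW ZZW ZW; joining the 13 pieces gives the next term.

ZZWZZWZWZZWZZWZWZZWZWZZWZZWZWZZWZW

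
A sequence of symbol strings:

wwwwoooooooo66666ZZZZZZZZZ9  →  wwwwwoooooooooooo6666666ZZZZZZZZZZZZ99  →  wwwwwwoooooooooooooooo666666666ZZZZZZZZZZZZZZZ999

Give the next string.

wwwwwwwoooooooooooooooooooo66666666666ZZZZZZZZZZZZZZZZZZ9999

The n-th term is n+2 w's then 4n o's then 2n+1 6's then 3n+3 Z's then n-1 9's, where the shown terms are n = 2, 3, 4.
Setting n = 5 gives 7, 20, 11, 18, 4 characters in each block.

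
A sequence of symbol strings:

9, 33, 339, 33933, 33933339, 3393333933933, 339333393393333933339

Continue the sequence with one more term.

3393333933933339333393393333933933

This is a Fibonacci-style word recurrence s(k) = s(k−1)·s(k−2): e.g. 33·9 = 339.
Continuing: 339333393393333933339 · 3393333933933 gives term 8.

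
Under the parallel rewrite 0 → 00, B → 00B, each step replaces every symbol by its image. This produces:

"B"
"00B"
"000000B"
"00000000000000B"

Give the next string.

Replace each of the 15 characters of 00000000000000B in place — 00 00 00 00 00 00 00 00 00 00 00 00 00 00 00B — and concatenate.

000000000000000000000000000000B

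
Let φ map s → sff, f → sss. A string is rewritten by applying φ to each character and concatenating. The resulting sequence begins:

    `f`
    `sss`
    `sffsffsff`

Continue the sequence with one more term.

Expanding sffsffsff: s→sff, f→sss, f→sss, s→sff, f→sss, f→sss, s→sff, f→sss, f→sss. Concatenated: sff sss sss sff sss sss sff sss sss.

sffsssssssffsssssssffssssss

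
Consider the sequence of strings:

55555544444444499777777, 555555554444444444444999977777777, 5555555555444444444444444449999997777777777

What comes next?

Term n consists of 2n+2 5's, followed by 4n+1 4's, followed by 2n-2 9's, followed by 2n+2 7's, where the shown terms are n = 2, 3, 4.
At n = 5 the blocks have lengths 12, 21, 8, 12.

55555555555544444444444444444444499999999777777777777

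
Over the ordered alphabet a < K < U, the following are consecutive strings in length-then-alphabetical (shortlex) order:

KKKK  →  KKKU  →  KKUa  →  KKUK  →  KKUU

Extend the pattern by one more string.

Treat KKUU as a base-3 numeral over the given alphabet and add one, carrying through any trailing U's.

KUaa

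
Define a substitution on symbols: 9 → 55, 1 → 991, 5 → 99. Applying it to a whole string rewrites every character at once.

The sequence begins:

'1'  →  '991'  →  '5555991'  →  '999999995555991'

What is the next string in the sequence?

φ(999999995555991) expands symbol-by-symbol to 55 55 55 55 55 55 55 55 99 99 99 99 55 55 991; joining the 15 pieces gives the next term.

5555555555555555999999995555991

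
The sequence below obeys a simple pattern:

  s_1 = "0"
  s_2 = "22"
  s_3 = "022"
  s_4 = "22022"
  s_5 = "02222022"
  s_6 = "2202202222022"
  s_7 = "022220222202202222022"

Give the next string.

2202202222022022220222202202222022

Each term (from the third on) is the two preceding terms concatenated in order: term 3 = 0·22 = 022.
So term 8 is 2202202222022·022220222202202222022.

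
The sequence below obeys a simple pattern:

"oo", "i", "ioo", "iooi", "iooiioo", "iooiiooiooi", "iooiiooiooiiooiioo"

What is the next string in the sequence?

iooiiooiooiiooiiooiooiiooiooi

This is a Fibonacci-style word recurrence s(k) = s(k−1)·s(k−2): e.g. i·oo = ioo.
Continuing: iooiiooiooiiooiioo · iooiiooiooi gives term 8.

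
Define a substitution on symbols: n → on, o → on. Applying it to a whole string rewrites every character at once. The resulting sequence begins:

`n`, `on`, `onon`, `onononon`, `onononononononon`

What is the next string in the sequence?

onononononononononononononononon

Applying the rule to each of the 16 symbols of onononononononon gives the pieces on on on on on on on on on on on on on on on on, which concatenate to the answer.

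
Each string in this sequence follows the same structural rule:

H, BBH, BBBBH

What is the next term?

BBBBBBH

The strings grow by a fixed prefix BB each time.
One more step from BBBBH gives the answer.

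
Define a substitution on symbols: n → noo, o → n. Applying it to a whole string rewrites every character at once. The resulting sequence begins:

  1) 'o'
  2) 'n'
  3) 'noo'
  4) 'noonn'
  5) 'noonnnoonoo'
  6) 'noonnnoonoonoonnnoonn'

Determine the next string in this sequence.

noonnnoonoonoonnnoonnnoonnnoonoonoonnnoonoo

Replace each of the 21 characters of noonnnoonoonoonnnoonn in place — noo n n noo noo noo n n noo n n noo n n noo noo noo n n noo noo — and concatenate.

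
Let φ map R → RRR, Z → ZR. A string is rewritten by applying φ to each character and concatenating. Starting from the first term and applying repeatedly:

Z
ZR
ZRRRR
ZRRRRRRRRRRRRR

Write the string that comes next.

ZRRRRRRRRRRRRRRRRRRRRRRRRRRRRRRRRRRRRRRRR

Replace each of the 14 characters of ZRRRRRRRRRRRRR in place — ZR RRR RRR RRR RRR RRR RRR RRR RRR RRR RRR RRR RRR RRR — and concatenate.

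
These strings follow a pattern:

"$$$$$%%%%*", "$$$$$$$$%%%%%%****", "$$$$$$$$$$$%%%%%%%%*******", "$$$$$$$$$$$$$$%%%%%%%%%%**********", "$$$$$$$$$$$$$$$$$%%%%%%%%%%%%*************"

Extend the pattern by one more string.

Each string has the form $^{3n+2} %^{2n+2} *^{3n-2} (n = 1, 2, …).
For the next term, n = 6, so the run lengths are 20, 14, 16.

$$$$$$$$$$$$$$$$$$$$%%%%%%%%%%%%%%****************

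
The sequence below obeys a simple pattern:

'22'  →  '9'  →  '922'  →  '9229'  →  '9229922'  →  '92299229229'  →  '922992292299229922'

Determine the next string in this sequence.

This is a Fibonacci-style word recurrence s(k) = s(k−1)·s(k−2): e.g. 9·22 = 922.
Continuing: 922992292299229922 · 92299229229 gives term 8.

92299229229922992292299229229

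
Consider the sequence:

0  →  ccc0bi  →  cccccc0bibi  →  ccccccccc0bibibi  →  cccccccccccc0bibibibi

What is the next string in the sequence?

ccccccccccccccc0bibibibibi

s(k+1) = ccc·s(k)·bi, so each term gains ccc as a prefix and bi as a suffix.
So the next term is ccc·cccccccccccc0bibibibi·bi.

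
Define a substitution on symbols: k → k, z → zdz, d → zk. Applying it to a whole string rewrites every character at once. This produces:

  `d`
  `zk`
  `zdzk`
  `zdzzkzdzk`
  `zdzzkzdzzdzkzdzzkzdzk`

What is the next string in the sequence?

Rewriting the 21 symbols of zdzzkzdzzdzkzdzzkzdzk one by one yields zdz zk zdz zdz k zdz zk zdz zdz zk zdz k zdz zk zdz zdz k zdz zk zdz k; concatenated:

zdzzkzdzzdzkzdzzkzdzzdzzkzdzkzdzzkzdzzdzkzdzzkzdzk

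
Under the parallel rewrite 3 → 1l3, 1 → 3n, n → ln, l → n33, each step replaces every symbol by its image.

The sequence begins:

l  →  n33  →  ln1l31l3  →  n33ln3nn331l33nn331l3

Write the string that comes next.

φ(n33ln3nn331l33nn331l3) expands symbol-by-symbol to ln 1l3 1l3 n33 ln 1l3 ln ln 1l3 1l3 3n n33 1l3 1l3 ln ln 1l3 1l3 3n n33 1l3; joining the 21 pieces gives the next term.

ln1l31l3n33ln1l3lnln1l31l33nn331l31l3lnln1l31l33nn331l3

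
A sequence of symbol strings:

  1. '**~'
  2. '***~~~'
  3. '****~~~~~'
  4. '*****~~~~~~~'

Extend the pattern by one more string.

******~~~~~~~~~

Reading off run lengths: * runs 2, 3, 4, 5; ~ runs 1, 3, 5, 7 — each is linear in n (n = 1, 2, …).
At n = 5 the blocks have lengths 6, 9.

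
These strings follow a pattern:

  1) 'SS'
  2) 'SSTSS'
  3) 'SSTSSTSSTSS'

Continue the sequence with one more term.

SSTSSTSSTSSTSSTSSTSSTSS

s(k+1) = s(k)·T·s(k) — each term doubles the last with 'T' between the halves.
One more doubling of SSTSSTSSTSS gives the answer.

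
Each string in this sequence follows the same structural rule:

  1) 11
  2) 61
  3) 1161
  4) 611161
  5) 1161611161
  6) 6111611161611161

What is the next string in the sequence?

Each term (from the third on) is the two preceding terms concatenated in order: term 3 = 11·61 = 1161.
Continuing: 1161611161 · 6111611161611161 gives term 7.

11616111616111611161611161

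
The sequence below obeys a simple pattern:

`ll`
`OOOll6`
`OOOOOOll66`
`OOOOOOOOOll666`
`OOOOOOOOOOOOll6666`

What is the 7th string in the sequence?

OOOOOOOOOOOOOOOOOOll666666

Every step adds OOO to the front and 6 to the end of the previous string.
From OOOOOOOOOOOOll6666, 2 further steps: OOOOOOOOOOOOll6666 → OOOOOOOOOOOOOOOll66666 → (answer).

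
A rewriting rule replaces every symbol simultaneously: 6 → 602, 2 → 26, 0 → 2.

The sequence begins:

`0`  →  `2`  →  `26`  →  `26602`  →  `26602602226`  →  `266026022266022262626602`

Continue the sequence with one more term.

26602602226602226262660260222626266022660226602602226

φ(266026022266022262626602) expands symbol-by-symbol to 26 602 602 2 26 602 2 26 26 26 602 602 2 26 26 26 602 26 602 26 602 602 2 26; joining the 24 pieces gives the next term.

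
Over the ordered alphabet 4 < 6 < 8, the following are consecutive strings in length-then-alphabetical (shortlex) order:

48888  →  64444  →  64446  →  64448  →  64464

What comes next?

The successor of 64464 increments the rightmost position that isn't already 8 and resets every position after it to 4.

64466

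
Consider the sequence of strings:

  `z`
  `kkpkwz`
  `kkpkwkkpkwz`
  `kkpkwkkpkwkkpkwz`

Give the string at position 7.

Every step adds kkpkw at the front: s(k+1) = kkpkw·s(k).
From kkpkwkkpkwkkpkwz, 3 further steps: kkpkwkkpkwkkpkwz → kkpkwkkpkwkkpkwkkpkwz → kkpkwkkpkwkkpkwkkpkwkkpkwz → (answer).

kkpkwkkpkwkkpkwkkpkwkkpkwkkpkwz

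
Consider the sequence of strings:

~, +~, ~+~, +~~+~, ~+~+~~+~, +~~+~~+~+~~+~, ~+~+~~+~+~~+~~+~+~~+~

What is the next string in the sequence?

From term 3 onward, concatenate the second-to-last term with the last: ~·+~ = ~+~, +~·~+~ = +~~+~, …
So term 8 is +~~+~~+~+~~+~·~+~+~~+~+~~+~~+~+~~+~.

+~~+~~+~+~~+~~+~+~~+~+~~+~~+~+~~+~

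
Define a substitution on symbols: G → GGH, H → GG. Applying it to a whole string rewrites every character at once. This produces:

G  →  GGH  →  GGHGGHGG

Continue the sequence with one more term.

Rewriting each symbol of GGHGGHGG: G→GGH, G→GGH, H→GG, G→GGH, G→GGH, H→GG, G→GGH, G→GGH, which concatenates to GGH GGH GG GGH GGH GG GGH GGH.

GGHGGHGGGGHGGHGGGGHGGH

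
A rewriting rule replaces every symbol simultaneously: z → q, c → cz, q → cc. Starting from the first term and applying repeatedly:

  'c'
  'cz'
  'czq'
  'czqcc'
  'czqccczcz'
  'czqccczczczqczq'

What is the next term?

czqccczczczqczqczqccczqcc

Replace each of the 15 characters of czqccczczczqczq in place — cz q cc cz cz cz q cz q cz q cc cz q cc — and concatenate.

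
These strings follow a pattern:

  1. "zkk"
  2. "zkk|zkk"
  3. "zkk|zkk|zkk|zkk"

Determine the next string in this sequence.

s(k+1) = s(k)·|·s(k) — each term doubles the last with '|' between the halves.
One more doubling of zkk|zkk|zkk|zkk gives the answer.

zkk|zkk|zkk|zkk|zkk|zkk|zkk|zkk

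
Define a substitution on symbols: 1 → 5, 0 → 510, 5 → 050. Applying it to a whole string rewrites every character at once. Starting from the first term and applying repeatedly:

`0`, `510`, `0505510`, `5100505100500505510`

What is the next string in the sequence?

Rewriting the 19 symbols of 5100505100500505510 one by one yields 050 5 510 510 050 510 050 5 510 510 050 510 510 050 510 050 050 5 510; concatenated:

050551051005051005055105100505105100505100500505510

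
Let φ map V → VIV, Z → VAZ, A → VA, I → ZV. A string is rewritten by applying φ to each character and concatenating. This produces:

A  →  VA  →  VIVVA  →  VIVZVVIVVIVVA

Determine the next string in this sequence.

φ(VIVZVVIVVIVVA) expands symbol-by-symbol to VIV ZV VIV VAZ VIV VIV ZV VIV VIV ZV VIV VIV VA; joining the 13 pieces gives the next term.

VIVZVVIVVAZVIVVIVZVVIVVIVZVVIVVIVVA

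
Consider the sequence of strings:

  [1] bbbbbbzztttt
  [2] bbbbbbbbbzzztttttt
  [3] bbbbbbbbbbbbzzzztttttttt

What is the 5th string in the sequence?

bbbbbbbbbbbbbbbbbbzzzzzztttttttttttt

The n-th term is 3n+3 b's then n+1 z's then 2n+2 t's (n = 1, 2, …).
At n = 5 the blocks have lengths 18, 6, 12.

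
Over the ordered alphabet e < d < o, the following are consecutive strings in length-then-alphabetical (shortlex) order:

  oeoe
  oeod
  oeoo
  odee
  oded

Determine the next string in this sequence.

odeo

Treat oded as a base-3 numeral over the given alphabet and add one, carrying through any trailing o's.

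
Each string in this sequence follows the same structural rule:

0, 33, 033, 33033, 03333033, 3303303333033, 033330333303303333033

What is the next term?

This is a Fibonacci-style word recurrence s(k) = s(k−2)·s(k−1): e.g. 0·33 = 033.
The next term joins 3303303333033 and 033330333303303333033.

3303303333033033330333303303333033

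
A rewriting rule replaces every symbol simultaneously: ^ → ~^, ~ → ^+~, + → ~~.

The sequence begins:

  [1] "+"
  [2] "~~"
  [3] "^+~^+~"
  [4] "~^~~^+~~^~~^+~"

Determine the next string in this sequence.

Rewriting the 14 symbols of ~^~~^+~~^~~^+~ one by one yields ^+~ ~^ ^+~ ^+~ ~^ ~~ ^+~ ^+~ ~^ ^+~ ^+~ ~^ ~~ ^+~; concatenated:

^+~~^^+~^+~~^~~^+~^+~~^^+~^+~~^~~^+~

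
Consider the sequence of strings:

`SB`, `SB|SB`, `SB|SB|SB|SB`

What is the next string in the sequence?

Each string is two copies of the previous one joined by '|'.
One more doubling of SB|SB|SB|SB gives the answer.

SB|SB|SB|SB|SB|SB|SB|SB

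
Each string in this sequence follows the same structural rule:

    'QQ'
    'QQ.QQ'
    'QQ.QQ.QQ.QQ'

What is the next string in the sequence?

QQ.QQ.QQ.QQ.QQ.QQ.QQ.QQ

Every step duplicates the string with '.' between the halves.
So the next term is two copies of QQ.QQ.QQ.QQ with '.' between the halves.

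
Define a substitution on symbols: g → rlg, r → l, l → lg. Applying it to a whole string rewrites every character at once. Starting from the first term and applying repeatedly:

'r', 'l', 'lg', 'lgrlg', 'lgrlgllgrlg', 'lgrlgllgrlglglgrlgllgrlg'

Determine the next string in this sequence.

lgrlgllgrlglglgrlgllgrlglgrlglgrlgllgrlglglgrlgllgrlg

φ(lgrlgllgrlglglgrlgllgrlg) expands symbol-by-symbol to lg rlg l lg rlg lg lg rlg l lg rlg lg rlg lg rlg l lg rlg lg lg rlg l lg rlg; joining the 24 pieces gives the next term.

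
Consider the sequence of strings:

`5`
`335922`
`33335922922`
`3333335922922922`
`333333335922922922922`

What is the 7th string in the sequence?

3333333333335922922922922922922

Each term wraps the previous one in 33 on the left and 922 on the right.
From 333333335922922922922, 2 further steps: 333333335922922922922 → 33333333335922922922922922 → (answer).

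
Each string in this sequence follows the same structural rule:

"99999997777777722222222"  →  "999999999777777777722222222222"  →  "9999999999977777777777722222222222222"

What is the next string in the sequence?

Reading off run lengths: 9 runs 7, 9, 11; 7 runs 8, 10, 12; 2 runs 8, 11, 14 — each is linear in n, where the shown terms are n = 3, 4, 5.
At n = 6 the blocks have lengths 13, 14, 17.

99999999999997777777777777722222222222222222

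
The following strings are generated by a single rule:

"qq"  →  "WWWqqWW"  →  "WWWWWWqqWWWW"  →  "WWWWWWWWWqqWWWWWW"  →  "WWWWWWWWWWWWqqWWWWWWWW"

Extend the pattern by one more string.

s(k+1) = WWW·s(k)·WW, so each term gains WWW as a prefix and WW as a suffix.
So the next term is WWW·WWWWWWWWWWWWqqWWWWWWWW·WW.

WWWWWWWWWWWWWWWqqWWWWWWWWWW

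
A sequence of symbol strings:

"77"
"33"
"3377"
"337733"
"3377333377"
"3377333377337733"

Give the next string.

Each term (from the third on) is the previous term followed by the one before it: term 3 = 33·77 = 3377.
So term 7 is 3377333377337733·3377333377.

33773333773377333377333377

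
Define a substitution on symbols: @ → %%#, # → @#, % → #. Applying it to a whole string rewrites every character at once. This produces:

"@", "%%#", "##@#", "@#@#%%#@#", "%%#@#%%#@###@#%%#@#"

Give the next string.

##@#%%#@###@#%%#@#@#@#%%#@###@#%%#@#

Replace each of the 19 characters of %%#@#%%#@###@#%%#@# in place — # # @# %%# @# # # @# %%# @# @# @# %%# @# # # @# %%# @# — and concatenate.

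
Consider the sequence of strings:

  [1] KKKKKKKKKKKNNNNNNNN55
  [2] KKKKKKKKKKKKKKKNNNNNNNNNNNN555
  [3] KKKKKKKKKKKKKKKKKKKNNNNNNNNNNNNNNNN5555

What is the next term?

Reading off run lengths: K runs 11, 15, 19; N runs 8, 12, 16; 5 runs 2, 3, 4 — each is linear in n, where the shown terms are n = 2, 3, 4.
For the next term, n = 5, so the run lengths are 23, 20, 5.

KKKKKKKKKKKKKKKKKKKKKKKNNNNNNNNNNNNNNNNNNNN55555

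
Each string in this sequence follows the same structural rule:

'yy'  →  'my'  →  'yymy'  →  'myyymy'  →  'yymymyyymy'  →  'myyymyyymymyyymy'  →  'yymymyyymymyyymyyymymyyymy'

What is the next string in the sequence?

Each term (from the third on) is the two preceding terms concatenated in order: term 3 = yy·my = yymy.
The next term joins myyymyyymymyyymy and yymymyyymymyyymyyymymyyymy.

myyymyyymymyyymyyymymyyymymyyymyyymymyyymy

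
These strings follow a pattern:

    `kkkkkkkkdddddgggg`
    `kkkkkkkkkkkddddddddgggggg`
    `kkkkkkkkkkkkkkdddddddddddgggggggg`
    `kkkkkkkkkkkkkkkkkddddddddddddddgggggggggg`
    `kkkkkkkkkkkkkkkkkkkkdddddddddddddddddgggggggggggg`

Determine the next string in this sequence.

kkkkkkkkkkkkkkkkkkkkkkkddddddddddddddddddddgggggggggggggg

Term n consists of 3n+2 k's, followed by 3n-1 d's, followed by 2n g's, where the shown terms are n = 2, 3, 4, 5, 6.
Setting n = 7 gives 23, 20, 14 characters in each block.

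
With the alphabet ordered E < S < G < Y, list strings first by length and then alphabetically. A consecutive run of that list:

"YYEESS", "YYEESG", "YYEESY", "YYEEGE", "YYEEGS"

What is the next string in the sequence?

YYEEGG

The successor of YYEEGS increments the rightmost position that isn't already Y and resets every position after it to E.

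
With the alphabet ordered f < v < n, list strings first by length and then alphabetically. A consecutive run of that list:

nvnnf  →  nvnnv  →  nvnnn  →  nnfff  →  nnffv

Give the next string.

Find the rightmost character of nnffv below n, bump it to the next letter, and reset everything to its right to f.

nnffn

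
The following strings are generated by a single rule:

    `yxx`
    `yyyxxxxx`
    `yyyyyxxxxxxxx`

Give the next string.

yyyyyyyxxxxxxxxxxx

Reading off run lengths: y runs 1, 3, 5; x runs 2, 5, 8 — each is linear in n (n = 1, 2, …).
For the next term, n = 4, so the run lengths are 7, 11.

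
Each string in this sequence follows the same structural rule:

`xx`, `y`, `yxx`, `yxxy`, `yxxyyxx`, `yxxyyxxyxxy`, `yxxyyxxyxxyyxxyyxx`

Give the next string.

yxxyyxxyxxyyxxyyxxyxxyyxxyxxy

From term 3 onward, concatenate the last term with the second-to-last: y·xx = yxx, yxx·y = yxxy, …
So term 8 is yxxyyxxyxxyyxxyyxx·yxxyyxxyxxy.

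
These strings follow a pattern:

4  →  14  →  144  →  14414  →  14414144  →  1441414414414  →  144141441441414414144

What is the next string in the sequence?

1441414414414144141441441414414414

Each term (from the third on) is the previous term followed by the one before it: term 3 = 14·4 = 144.
The next term joins 144141441441414414144 and 1441414414414.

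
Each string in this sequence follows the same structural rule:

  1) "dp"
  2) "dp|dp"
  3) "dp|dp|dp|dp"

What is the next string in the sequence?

Every step duplicates the string with '|' between the halves.
Doubling dp|dp|dp|dp with '|' between the halves:

dp|dp|dp|dp|dp|dp|dp|dp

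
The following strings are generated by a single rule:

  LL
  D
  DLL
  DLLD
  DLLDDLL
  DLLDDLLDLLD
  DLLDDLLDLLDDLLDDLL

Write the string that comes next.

DLLDDLLDLLDDLLDDLLDLLDDLLDLLD

This is a Fibonacci-style word recurrence s(k) = s(k−1)·s(k−2): e.g. D·LL = DLL.
Continuing: DLLDDLLDLLDDLLDDLL · DLLDDLLDLLD gives term 8.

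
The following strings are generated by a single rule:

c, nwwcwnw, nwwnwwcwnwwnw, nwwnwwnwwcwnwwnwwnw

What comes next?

Each term wraps the previous one in nww on the left and wnw on the right.
Applying this once more to nwwnwwnwwcwnwwnwwnw:

nwwnwwnwwnwwcwnwwnwwnwwnw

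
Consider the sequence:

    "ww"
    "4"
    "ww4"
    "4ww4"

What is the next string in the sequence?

ww44ww4

Each term (from the third on) is the two preceding terms concatenated in order: term 3 = ww·4 = ww4.
The next term joins ww4 and 4ww4.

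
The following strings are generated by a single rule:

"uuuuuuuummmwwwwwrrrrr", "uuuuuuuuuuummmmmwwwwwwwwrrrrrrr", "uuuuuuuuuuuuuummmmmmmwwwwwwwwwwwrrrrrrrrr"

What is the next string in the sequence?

Reading off run lengths: u runs 8, 11, 14; m runs 3, 5, 7; w runs 5, 8, 11; r runs 5, 7, 9 — each is linear in n, where the shown terms are n = 2, 3, 4.
For the next term, n = 5, so the run lengths are 17, 9, 14, 11.

uuuuuuuuuuuuuuuuummmmmmmmmwwwwwwwwwwwwwwrrrrrrrrrrr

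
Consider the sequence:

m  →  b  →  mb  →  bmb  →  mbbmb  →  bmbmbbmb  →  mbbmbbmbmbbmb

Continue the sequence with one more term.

Each term (from the third on) is the two preceding terms concatenated in order: term 3 = m·b = mb.
The next term joins bmbmbbmb and mbbmbbmbmbbmb.

bmbmbbmbmbbmbbmbmbbmb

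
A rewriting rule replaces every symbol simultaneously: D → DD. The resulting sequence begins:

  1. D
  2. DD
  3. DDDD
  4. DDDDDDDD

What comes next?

Apply φ to DDDDDDDD symbol by symbol: D→DD, D→DD, D→DD, D→DD, D→DD, D→DD, D→DD, D→DD; joined: DD DD DD DD DD DD DD DD.

DDDDDDDDDDDDDDDD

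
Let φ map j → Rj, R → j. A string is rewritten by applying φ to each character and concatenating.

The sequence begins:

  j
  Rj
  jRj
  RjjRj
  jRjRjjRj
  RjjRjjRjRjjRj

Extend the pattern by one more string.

jRjRjjRjRjjRjjRjRjjRj

Replace each of the 13 characters of RjjRjjRjRjjRj in place — j Rj Rj j Rj Rj j Rj j Rj Rj j Rj — and concatenate.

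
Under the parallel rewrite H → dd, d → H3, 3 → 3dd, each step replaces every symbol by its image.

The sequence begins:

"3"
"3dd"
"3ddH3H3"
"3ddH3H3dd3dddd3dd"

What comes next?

φ(3ddH3H3dd3dddd3dd) expands symbol-by-symbol to 3dd H3 H3 dd 3dd dd 3dd H3 H3 3dd H3 H3 H3 H3 3dd H3 H3; joining the 17 pieces gives the next term.

3ddH3H3dd3dddd3ddH3H33ddH3H3H3H33ddH3H3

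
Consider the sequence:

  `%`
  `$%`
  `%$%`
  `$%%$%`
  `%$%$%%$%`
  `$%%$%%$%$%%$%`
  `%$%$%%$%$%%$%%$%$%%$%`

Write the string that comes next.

$%%$%%$%$%%$%%$%$%%$%$%%$%%$%$%%$%

Each term (from the third on) is the two preceding terms concatenated in order: term 3 = %·$% = %$%.
The next term joins $%%$%%$%$%%$% and %$%$%%$%$%%$%%$%$%%$%.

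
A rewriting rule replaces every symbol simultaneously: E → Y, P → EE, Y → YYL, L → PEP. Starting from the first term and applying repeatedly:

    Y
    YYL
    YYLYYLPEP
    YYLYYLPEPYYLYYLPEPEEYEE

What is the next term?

Applying the rule to each of the 23 symbols of YYLYYLPEPYYLYYLPEPEEYEE gives the pieces YYL YYL PEP YYL YYL PEP EE Y EE YYL YYL PEP YYL YYL PEP EE Y EE Y Y YYL Y Y, which concatenate to the answer.

YYLYYLPEPYYLYYLPEPEEYEEYYLYYLPEPYYLYYLPEPEEYEEYYYYLYY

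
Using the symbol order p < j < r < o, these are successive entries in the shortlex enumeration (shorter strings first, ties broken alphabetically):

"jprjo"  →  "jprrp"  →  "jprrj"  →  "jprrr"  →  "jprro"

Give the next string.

Find the rightmost character of jprro below o, bump it to the next letter, and reset everything to its right to p.

jprop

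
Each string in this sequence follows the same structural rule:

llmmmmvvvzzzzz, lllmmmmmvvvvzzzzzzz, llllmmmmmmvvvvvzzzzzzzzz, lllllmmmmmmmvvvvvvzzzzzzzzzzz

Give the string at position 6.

lllllllmmmmmmmmmvvvvvvvvzzzzzzzzzzzzzzz

The n-th term is n l's then n+2 m's then n+1 v's then 2n+1 z's, where the shown terms are n = 2, 3, 4, 5.
Setting n = 7 gives 7, 9, 8, 15 characters in each block.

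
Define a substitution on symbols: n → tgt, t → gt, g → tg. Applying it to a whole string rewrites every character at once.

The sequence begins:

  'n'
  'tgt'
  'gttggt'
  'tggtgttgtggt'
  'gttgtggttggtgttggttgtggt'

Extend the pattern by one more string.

Applying the rule to each of the 24 symbols of gttgtggttggtgttggttgtggt gives the pieces tg gt gt tg gt tg tg gt gt tg tg gt tg gt gt tg tg gt gt tg gt tg tg gt, which concatenate to the answer.

tggtgttggttgtggtgttgtggttggtgttgtggtgttggttgtggt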